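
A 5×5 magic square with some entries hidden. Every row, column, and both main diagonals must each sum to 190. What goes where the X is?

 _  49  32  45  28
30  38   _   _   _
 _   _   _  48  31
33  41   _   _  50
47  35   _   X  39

26

The remaining cell in row 1 is (1,1) = 190 − 154 = 36.
Column 1 needs 190; the known cells sum to 146, so (3,1) = 44.
Column 2: 49 + 38 + 41 + 35 + ? = 190, so (3,2) = 27.
From column 5, 190 − (28 + 31 + 50 + 39) gives (2,5) = 42.
Row 3 must total 190; the given cells sum to 150, so (3,3) = 40.
Using main diagonal: 36 + 38 + 40 + 39 + ? → (4,4) = 190 − 153 = 37.
From anti-diagonal, 190 − (28 + 40 + 41 + 47) gives (2,4) = 34.
Row 2: 30 + 38 + 34 + 42 + ? = 190, so (2,3) = 46.
Using row 4: 33 + 41 + 37 + 50 + ? → (4,3) = 190 − 161 = 29.
From column 3, 190 − (32 + 46 + 40 + 29) gives (5,3) = 43.
The remaining cell in column 4 is (5,4) = 190 − 164 = 26.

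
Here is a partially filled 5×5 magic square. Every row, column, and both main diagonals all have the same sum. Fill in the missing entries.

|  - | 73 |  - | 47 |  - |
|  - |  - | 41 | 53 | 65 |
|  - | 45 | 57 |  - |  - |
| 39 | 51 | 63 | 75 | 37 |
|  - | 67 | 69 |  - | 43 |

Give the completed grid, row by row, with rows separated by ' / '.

Row 4 is already complete: 39 + 51 + 63 + 75 + 37 = 265, so that is the magic constant.
The remaining cell in column 2 is (2,2) = 265 − 236 = 29.
Column 3 must total 265; the given cells sum to 230, so (1,3) = 35.
Using main diagonal: 29 + 57 + 75 + 43 + ? → (1,1) = 265 − 204 = 61.
From row 1, 265 − (61 + 73 + 35 + 47) gives (1,5) = 49.
The remaining cell in row 2 is (2,1) = 265 − 188 = 77.
Column 5: 49 + 65 + 37 + 43 + ? = 265, so (3,5) = 71.
Anti-diagonal needs 265; the known cells sum to 210, so (5,1) = 55.
From row 5, 265 − (55 + 67 + 69 + 43) gives (5,4) = 31.
Column 1 must total 265; the given cells sum to 232, so (3,1) = 33.
The remaining cell in column 4 is (3,4) = 265 − 206 = 59.

61 73 35 47 49 / 77 29 41 53 65 / 33 45 57 59 71 / 39 51 63 75 37 / 55 67 69 31 43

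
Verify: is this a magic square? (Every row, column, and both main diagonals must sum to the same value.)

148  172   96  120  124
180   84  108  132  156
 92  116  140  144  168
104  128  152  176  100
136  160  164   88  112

Yes

Row 1: 148 + 172 + 96 + 120 + 124 = 660.
Row 2: 180 + 84 + 108 + 132 + 156 = 660.
Row 3: 92 + 116 + 140 + 144 + 168 = 660.
Row 4: 104 + 128 + 152 + 176 + 100 = 660.
Row 5: 136 + 160 + 164 + 88 + 112 = 660.
Column 1: 148 + 180 + 92 + 104 + 136 = 660.
Column 2: 172 + 84 + 116 + 128 + 160 = 660.
Column 3: 96 + 108 + 140 + 152 + 164 = 660.
Column 4: 120 + 132 + 144 + 176 + 88 = 660.
Column 5: 124 + 156 + 168 + 100 + 112 = 660.
Main diagonal: 148 + 84 + 140 + 176 + 112 = 660.
Anti-diagonal: 124 + 132 + 140 + 128 + 136 = 660.
All lines sum to 660.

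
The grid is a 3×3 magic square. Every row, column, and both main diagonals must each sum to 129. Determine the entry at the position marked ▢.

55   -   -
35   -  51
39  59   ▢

31

From row 2, 129 − (35 + 51) gives (2,2) = 43.
Row 3: 39 + 59 + ? = 129, so (3,3) = 31.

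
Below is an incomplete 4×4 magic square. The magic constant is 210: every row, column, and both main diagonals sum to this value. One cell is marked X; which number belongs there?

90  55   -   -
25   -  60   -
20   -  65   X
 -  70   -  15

Using column 1: 90 + 25 + 20 + ? → (4,1) = 210 − 135 = 75.
Using main diagonal: 90 + 65 + 15 + ? → (2,2) = 210 − 170 = 40.
From row 2, 210 − (25 + 40 + 60) gives (2,4) = 85.
The remaining cell in row 4 is (4,3) = 210 − 160 = 50.
Column 2 must total 210; the given cells sum to 165, so (3,2) = 45.
Column 3: 60 + 65 + 50 + ? = 210, so (1,3) = 35.
The remaining cell in anti-diagonal is (1,4) = 210 − 180 = 30.
Using row 3: 20 + 45 + 65 + ? → (3,4) = 210 − 130 = 80.

80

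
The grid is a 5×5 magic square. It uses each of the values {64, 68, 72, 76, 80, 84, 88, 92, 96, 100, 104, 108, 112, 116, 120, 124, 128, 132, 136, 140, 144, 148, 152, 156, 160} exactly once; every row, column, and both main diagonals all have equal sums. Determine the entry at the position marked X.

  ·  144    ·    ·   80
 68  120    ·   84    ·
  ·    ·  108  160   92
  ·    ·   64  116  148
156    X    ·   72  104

The 25 entries sum to 2800, so each line sums to 2800/5 = 560.
Column 4: 84 + 160 + 116 + 72 + ? = 560, so (1,4) = 128.
Using column 5: 80 + 92 + 148 + 104 + ? → (2,5) = 560 − 424 = 136.
From main diagonal, 560 − (120 + 108 + 116 + 104) gives (1,1) = 112.
Anti-diagonal: 80 + 84 + 108 + 156 + ? = 560, so (4,2) = 132.
Row 1 needs 560; the known cells sum to 464, so (1,3) = 96.
Row 2 needs 560; the known cells sum to 408, so (2,3) = 152.
Row 4 needs 560; the known cells sum to 460, so (4,1) = 100.
The remaining cell in column 1 is (3,1) = 560 − 436 = 124.
The remaining cell in column 3 is (5,3) = 560 − 420 = 140.
Row 3: 124 + 108 + 160 + 92 + ? = 560, so (3,2) = 76.
Using row 5: 156 + 140 + 72 + 104 + ? → (5,2) = 560 − 472 = 88.

88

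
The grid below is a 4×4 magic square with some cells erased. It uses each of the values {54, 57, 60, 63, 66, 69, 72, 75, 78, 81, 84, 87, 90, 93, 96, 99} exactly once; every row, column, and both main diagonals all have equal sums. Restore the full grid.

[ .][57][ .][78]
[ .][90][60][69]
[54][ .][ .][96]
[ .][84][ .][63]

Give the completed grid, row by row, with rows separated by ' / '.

72 57 99 78 / 87 90 60 69 / 54 75 81 96 / 93 84 66 63

The 16 entries sum to 1224, so each line sums to 1224/4 = 306.
Row 2: 90 + 60 + 69 + ? = 306, so (2,1) = 87.
Column 2: 57 + 90 + 84 + ? = 306, so (3,2) = 75.
From anti-diagonal, 306 − (78 + 60 + 75) gives (4,1) = 93.
Row 3 must total 306; the given cells sum to 225, so (3,3) = 81.
The remaining cell in row 4 is (4,3) = 306 − 240 = 66.
Column 1 needs 306; the known cells sum to 234, so (1,1) = 72.
The remaining cell in column 3 is (1,3) = 306 − 207 = 99.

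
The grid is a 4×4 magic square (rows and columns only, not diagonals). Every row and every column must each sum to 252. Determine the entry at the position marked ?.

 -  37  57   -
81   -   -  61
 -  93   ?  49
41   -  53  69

65

From row 4, 252 − (41 + 53 + 69) gives (4,2) = 89.
Column 2 must total 252; the given cells sum to 219, so (2,2) = 33.
The remaining cell in column 4 is (1,4) = 252 − 179 = 73.
Row 1: 37 + 57 + 73 + ? = 252, so (1,1) = 85.
The remaining cell in row 2 is (2,3) = 252 − 175 = 77.
Column 1: 85 + 81 + 41 + ? = 252, so (3,1) = 45.
Column 3 must total 252; the given cells sum to 187, so (3,3) = 65.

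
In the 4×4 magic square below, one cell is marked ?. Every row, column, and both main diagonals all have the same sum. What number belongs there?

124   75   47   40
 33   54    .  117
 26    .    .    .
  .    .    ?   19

Row 1 is complete and sums to 286; that is the magic constant.
Row 2: 33 + 54 + 117 + ? = 286, so (2,3) = 82.
Using column 1: 124 + 33 + 26 + ? → (4,1) = 286 − 183 = 103.
Column 4 needs 286; the known cells sum to 176, so (3,4) = 110.
Main diagonal must total 286; the given cells sum to 197, so (3,3) = 89.
Anti-diagonal: 40 + 82 + 103 + ? = 286, so (3,2) = 61.
Column 2: 75 + 54 + 61 + ? = 286, so (4,2) = 96.
From column 3, 286 − (47 + 82 + 89) gives (4,3) = 68.

68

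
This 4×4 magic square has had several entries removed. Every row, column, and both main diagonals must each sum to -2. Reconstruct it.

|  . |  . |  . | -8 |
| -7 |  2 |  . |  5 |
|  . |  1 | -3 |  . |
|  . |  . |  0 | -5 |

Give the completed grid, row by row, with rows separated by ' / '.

4 -1 3 -8 / -7 2 -2 5 / -6 1 -3 6 / 7 -4 0 -5

From row 2, -2 − (-7 + 2 + 5) gives (2,3) = -2.
From column 3, -2 − (-2 + (-3) + 0) gives (1,3) = 3.
The remaining cell in column 4 is (3,4) = -2 − (-8) = 6.
Main diagonal needs -2; the known cells sum to -6, so (1,1) = 4.
From anti-diagonal, -2 − (-8 + (-2) + 1) gives (4,1) = 7.
Row 1 must total -2; the given cells sum to -1, so (1,2) = -1.
Row 3 must total -2; the given cells sum to 4, so (3,1) = -6.
Row 4: 7 + 0 + (-5) + ? = -2, so (4,2) = -4.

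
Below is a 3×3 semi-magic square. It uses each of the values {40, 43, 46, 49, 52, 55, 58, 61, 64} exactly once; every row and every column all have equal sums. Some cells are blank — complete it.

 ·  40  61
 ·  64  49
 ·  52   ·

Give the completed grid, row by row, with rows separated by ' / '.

The 9 entries sum to 468, so each line sums to 468/3 = 156.
From row 1, 156 − (40 + 61) gives (1,1) = 55.
Row 2 must total 156; the given cells sum to 113, so (2,1) = 43.
Column 1 must total 156; the given cells sum to 98, so (3,1) = 58.
The remaining cell in column 3 is (3,3) = 156 − 110 = 46.

55 40 61 / 43 64 49 / 58 52 46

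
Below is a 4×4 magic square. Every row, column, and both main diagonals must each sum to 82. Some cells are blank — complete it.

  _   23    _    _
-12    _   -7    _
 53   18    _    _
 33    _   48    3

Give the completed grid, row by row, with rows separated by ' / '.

8 23 13 38 / -12 43 -7 58 / 53 18 28 -17 / 33 -2 48 3

Row 4 must total 82; the given cells sum to 84, so (4,2) = -2.
Using column 1: -12 + 53 + 33 + ? → (1,1) = 82 − 74 = 8.
From column 2, 82 − (23 + 18 + (-2)) gives (2,2) = 43.
Using main diagonal: 8 + 43 + 3 + ? → (3,3) = 82 − 54 = 28.
Anti-diagonal needs 82; the known cells sum to 44, so (1,4) = 38.
Row 1 must total 82; the given cells sum to 69, so (1,3) = 13.
Row 2: -12 + 43 + (-7) + ? = 82, so (2,4) = 58.
The remaining cell in row 3 is (3,4) = 82 − 99 = -17.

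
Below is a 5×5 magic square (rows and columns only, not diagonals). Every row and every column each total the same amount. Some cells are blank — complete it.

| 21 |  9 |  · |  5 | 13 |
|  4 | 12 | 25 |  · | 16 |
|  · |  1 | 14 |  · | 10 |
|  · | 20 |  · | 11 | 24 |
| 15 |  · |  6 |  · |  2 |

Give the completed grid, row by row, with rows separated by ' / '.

Column 5 is already complete: 13 + 16 + 10 + 24 + 2 = 65, so that is the magic constant.
Using row 1: 21 + 9 + 5 + 13 + ? → (1,3) = 65 − 48 = 17.
Using row 2: 4 + 12 + 25 + 16 + ? → (2,4) = 65 − 57 = 8.
From column 2, 65 − (9 + 12 + 1 + 20) gives (5,2) = 23.
Column 3: 17 + 25 + 14 + 6 + ? = 65, so (4,3) = 3.
From row 4, 65 − (20 + 3 + 11 + 24) gives (4,1) = 7.
Row 5: 15 + 23 + 6 + 2 + ? = 65, so (5,4) = 19.
Column 1 needs 65; the known cells sum to 47, so (3,1) = 18.
Using column 4: 5 + 8 + 11 + 19 + ? → (3,4) = 65 − 43 = 22.

21 9 17 5 13 / 4 12 25 8 16 / 18 1 14 22 10 / 7 20 3 11 24 / 15 23 6 19 2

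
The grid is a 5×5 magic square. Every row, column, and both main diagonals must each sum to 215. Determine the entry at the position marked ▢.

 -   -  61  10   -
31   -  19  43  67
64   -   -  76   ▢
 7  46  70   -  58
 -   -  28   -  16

From row 2, 215 − (31 + 19 + 43 + 67) gives (2,2) = 55.
Row 4 must total 215; the given cells sum to 181, so (4,4) = 34.
Using column 3: 61 + 19 + 70 + 28 + ? → (3,3) = 215 − 178 = 37.
Using column 4: 10 + 43 + 76 + 34 + ? → (5,4) = 215 − 163 = 52.
Using main diagonal: 55 + 37 + 34 + 16 + ? → (1,1) = 215 − 142 = 73.
Column 1 must total 215; the given cells sum to 175, so (5,1) = 40.
From anti-diagonal, 215 − (43 + 37 + 46 + 40) gives (1,5) = 49.
Row 1 needs 215; the known cells sum to 193, so (1,2) = 22.
Using row 5: 40 + 28 + 52 + 16 + ? → (5,2) = 215 − 136 = 79.
Column 2 must total 215; the given cells sum to 202, so (3,2) = 13.
Column 5: 49 + 67 + 58 + 16 + ? = 215, so (3,5) = 25.

25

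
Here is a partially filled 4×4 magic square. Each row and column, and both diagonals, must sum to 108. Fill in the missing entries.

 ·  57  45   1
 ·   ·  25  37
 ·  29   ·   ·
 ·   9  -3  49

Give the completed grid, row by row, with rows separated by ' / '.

5 57 45 1 / 33 13 25 37 / 17 29 41 21 / 53 9 -3 49

From row 1, 108 − (57 + 45 + 1) gives (1,1) = 5.
The remaining cell in row 4 is (4,1) = 108 − 55 = 53.
The remaining cell in column 2 is (2,2) = 108 − 95 = 13.
Column 3 needs 108; the known cells sum to 67, so (3,3) = 41.
Column 4 must total 108; the given cells sum to 87, so (3,4) = 21.
Row 2 must total 108; the given cells sum to 75, so (2,1) = 33.
Row 3 needs 108; the known cells sum to 91, so (3,1) = 17.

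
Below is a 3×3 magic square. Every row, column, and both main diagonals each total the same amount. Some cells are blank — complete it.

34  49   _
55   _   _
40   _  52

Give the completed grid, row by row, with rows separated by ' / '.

34 49 46 / 55 43 31 / 40 37 52

Column 1 is already complete: 34 + 55 + 40 = 129, so that is the magic constant.
Row 1 needs 129; the known cells sum to 83, so (1,3) = 46.
Row 3: 40 + 52 + ? = 129, so (3,2) = 37.
Column 2 needs 129; the known cells sum to 86, so (2,2) = 43.
Column 3 needs 129; the known cells sum to 98, so (2,3) = 31.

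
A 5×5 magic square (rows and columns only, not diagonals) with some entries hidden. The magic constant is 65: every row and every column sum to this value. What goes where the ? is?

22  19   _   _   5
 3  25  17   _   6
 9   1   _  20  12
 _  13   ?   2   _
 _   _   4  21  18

10

From row 2, 65 − (3 + 25 + 17 + 6) gives (2,4) = 14.
Using row 3: 9 + 1 + 20 + 12 + ? → (3,3) = 65 − 42 = 23.
Column 2 must total 65; the given cells sum to 58, so (5,2) = 7.
Column 4: 14 + 20 + 2 + 21 + ? = 65, so (1,4) = 8.
Using column 5: 5 + 6 + 12 + 18 + ? → (4,5) = 65 − 41 = 24.
Row 1: 22 + 19 + 8 + 5 + ? = 65, so (1,3) = 11.
Row 5 must total 65; the given cells sum to 50, so (5,1) = 15.
Using column 1: 22 + 3 + 9 + 15 + ? → (4,1) = 65 − 49 = 16.
Column 3: 11 + 17 + 23 + 4 + ? = 65, so (4,3) = 10.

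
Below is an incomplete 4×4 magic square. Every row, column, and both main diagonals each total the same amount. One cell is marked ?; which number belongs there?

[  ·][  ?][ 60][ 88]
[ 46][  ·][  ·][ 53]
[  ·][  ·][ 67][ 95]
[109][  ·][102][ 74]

123

Column 4 is complete and sums to 310; that is the magic constant.
From row 4, 310 − (109 + 102 + 74) gives (4,2) = 25.
Column 3 must total 310; the given cells sum to 229, so (2,3) = 81.
From anti-diagonal, 310 − (88 + 81 + 109) gives (3,2) = 32.
Using row 2: 46 + 81 + 53 + ? → (2,2) = 310 − 180 = 130.
Row 3: 32 + 67 + 95 + ? = 310, so (3,1) = 116.
Using column 1: 46 + 116 + 109 + ? → (1,1) = 310 − 271 = 39.
The remaining cell in column 2 is (1,2) = 310 − 187 = 123.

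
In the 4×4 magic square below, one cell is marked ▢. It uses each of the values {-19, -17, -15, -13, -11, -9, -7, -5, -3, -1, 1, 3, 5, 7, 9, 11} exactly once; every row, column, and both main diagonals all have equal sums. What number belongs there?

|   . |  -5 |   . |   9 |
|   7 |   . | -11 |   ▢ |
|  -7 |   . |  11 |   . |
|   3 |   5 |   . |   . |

-13

The 16 entries sum to -64, so each line sums to -64/4 = -16.
Using column 1: 7 + (-7) + 3 + ? → (1,1) = -16 − 3 = -19.
From anti-diagonal, -16 − (9 + (-11) + 3) gives (3,2) = -17.
From row 1, -16 − (-19 + (-5) + 9) gives (1,3) = -1.
Row 3 must total -16; the given cells sum to -13, so (3,4) = -3.
Column 2 must total -16; the given cells sum to -17, so (2,2) = 1.
Column 3 needs -16; the known cells sum to -1, so (4,3) = -15.
From main diagonal, -16 − (-19 + 1 + 11) gives (4,4) = -9.
Row 2: 7 + 1 + (-11) + ? = -16, so (2,4) = -13.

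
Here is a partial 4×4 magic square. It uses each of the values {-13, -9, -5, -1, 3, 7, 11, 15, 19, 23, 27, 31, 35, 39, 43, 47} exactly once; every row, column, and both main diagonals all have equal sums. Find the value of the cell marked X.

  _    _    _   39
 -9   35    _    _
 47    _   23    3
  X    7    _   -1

19

The 16 entries sum to 272, so each line sums to 272/4 = 68.
Row 3 needs 68; the known cells sum to 73, so (3,2) = -5.
Column 2 must total 68; the given cells sum to 37, so (1,2) = 31.
From column 4, 68 − (39 + 3 + (-1)) gives (2,4) = 27.
From main diagonal, 68 − (35 + 23 + (-1)) gives (1,1) = 11.
The remaining cell in row 1 is (1,3) = 68 − 81 = -13.
Row 2: -9 + 35 + 27 + ? = 68, so (2,3) = 15.
Column 1 needs 68; the known cells sum to 49, so (4,1) = 19.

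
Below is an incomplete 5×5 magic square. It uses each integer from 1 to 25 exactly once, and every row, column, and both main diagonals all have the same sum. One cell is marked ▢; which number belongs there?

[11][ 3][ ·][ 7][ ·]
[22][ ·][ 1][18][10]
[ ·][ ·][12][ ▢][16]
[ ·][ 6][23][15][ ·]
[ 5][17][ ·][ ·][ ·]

The entries are 1 through 25, which sum to 325, so each line sums to 325/5 = 65.
Row 2 needs 65; the known cells sum to 51, so (2,2) = 14.
The remaining cell in column 2 is (3,2) = 65 − 40 = 25.
Main diagonal must total 65; the given cells sum to 52, so (5,5) = 13.
From anti-diagonal, 65 − (18 + 12 + 6 + 5) gives (1,5) = 24.
Row 1: 11 + 3 + 7 + 24 + ? = 65, so (1,3) = 20.
The remaining cell in column 3 is (5,3) = 65 − 56 = 9.
Column 5 must total 65; the given cells sum to 63, so (4,5) = 2.
Row 4 must total 65; the given cells sum to 46, so (4,1) = 19.
Row 5 needs 65; the known cells sum to 44, so (5,4) = 21.
Column 1: 11 + 22 + 19 + 5 + ? = 65, so (3,1) = 8.
Column 4: 7 + 18 + 15 + 21 + ? = 65, so (3,4) = 4.

4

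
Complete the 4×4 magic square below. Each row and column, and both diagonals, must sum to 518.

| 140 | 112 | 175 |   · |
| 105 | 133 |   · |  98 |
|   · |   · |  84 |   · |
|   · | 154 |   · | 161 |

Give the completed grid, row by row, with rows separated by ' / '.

140 112 175 91 / 105 133 182 98 / 147 119 84 168 / 126 154 77 161

Row 1 needs 518; the known cells sum to 427, so (1,4) = 91.
Row 2: 105 + 133 + 98 + ? = 518, so (2,3) = 182.
Column 2 needs 518; the known cells sum to 399, so (3,2) = 119.
From column 3, 518 − (175 + 182 + 84) gives (4,3) = 77.
Column 4: 91 + 98 + 161 + ? = 518, so (3,4) = 168.
Using anti-diagonal: 91 + 182 + 119 + ? → (4,1) = 518 − 392 = 126.
The remaining cell in row 3 is (3,1) = 518 − 371 = 147.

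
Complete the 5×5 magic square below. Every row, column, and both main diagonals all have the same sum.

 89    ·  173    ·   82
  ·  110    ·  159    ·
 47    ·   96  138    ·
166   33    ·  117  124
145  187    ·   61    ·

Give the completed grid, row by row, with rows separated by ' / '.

Anti-diagonal is already complete: 82 + 159 + 96 + 33 + 145 = 515, so that is the magic constant.
Row 4 needs 515; the known cells sum to 440, so (4,3) = 75.
Column 1 must total 515; the given cells sum to 447, so (2,1) = 68.
Using column 4: 159 + 138 + 117 + 61 + ? → (1,4) = 515 − 475 = 40.
Main diagonal needs 515; the known cells sum to 412, so (5,5) = 103.
Using row 1: 89 + 173 + 40 + 82 + ? → (1,2) = 515 − 384 = 131.
From row 5, 515 − (145 + 187 + 61 + 103) gives (5,3) = 19.
Using column 2: 131 + 110 + 33 + 187 + ? → (3,2) = 515 − 461 = 54.
Column 3 must total 515; the given cells sum to 363, so (2,3) = 152.
Row 2 needs 515; the known cells sum to 489, so (2,5) = 26.
Row 3: 47 + 54 + 96 + 138 + ? = 515, so (3,5) = 180.

89 131 173 40 82 / 68 110 152 159 26 / 47 54 96 138 180 / 166 33 75 117 124 / 145 187 19 61 103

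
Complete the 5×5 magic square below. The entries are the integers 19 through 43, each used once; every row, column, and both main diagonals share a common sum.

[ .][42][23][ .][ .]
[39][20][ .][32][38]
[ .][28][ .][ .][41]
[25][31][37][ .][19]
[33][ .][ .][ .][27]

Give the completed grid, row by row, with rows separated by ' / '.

The entries are 19 through 43, which sum to 775, so each line sums to 775/5 = 155.
Row 2: 39 + 20 + 32 + 38 + ? = 155, so (2,3) = 26.
Using row 4: 25 + 31 + 37 + 19 + ? → (4,4) = 155 − 112 = 43.
From column 2, 155 − (42 + 20 + 28 + 31) gives (5,2) = 34.
Column 5 needs 155; the known cells sum to 125, so (1,5) = 30.
Using anti-diagonal: 30 + 32 + 31 + 33 + ? → (3,3) = 155 − 126 = 29.
Column 3 needs 155; the known cells sum to 115, so (5,3) = 40.
Main diagonal must total 155; the given cells sum to 119, so (1,1) = 36.
Row 1 needs 155; the known cells sum to 131, so (1,4) = 24.
Row 5 must total 155; the given cells sum to 134, so (5,4) = 21.
From column 1, 155 − (36 + 39 + 25 + 33) gives (3,1) = 22.
Column 4 needs 155; the known cells sum to 120, so (3,4) = 35.

36 42 23 24 30 / 39 20 26 32 38 / 22 28 29 35 41 / 25 31 37 43 19 / 33 34 40 21 27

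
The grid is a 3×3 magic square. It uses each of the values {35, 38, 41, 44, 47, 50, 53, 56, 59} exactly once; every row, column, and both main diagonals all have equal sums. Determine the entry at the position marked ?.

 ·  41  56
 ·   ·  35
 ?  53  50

The 9 entries sum to 423, so each line sums to 423/3 = 141.
From row 1, 141 − (41 + 56) gives (1,1) = 44.
Row 3: 53 + 50 + ? = 141, so (3,1) = 38.

38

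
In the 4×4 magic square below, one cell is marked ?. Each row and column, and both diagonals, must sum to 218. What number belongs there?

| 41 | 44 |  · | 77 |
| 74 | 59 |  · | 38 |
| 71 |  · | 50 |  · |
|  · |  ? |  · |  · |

The remaining cell in row 1 is (1,3) = 218 − 162 = 56.
Row 2 must total 218; the given cells sum to 171, so (2,3) = 47.
Column 1 must total 218; the given cells sum to 186, so (4,1) = 32.
Column 3 must total 218; the given cells sum to 153, so (4,3) = 65.
Using main diagonal: 41 + 59 + 50 + ? → (4,4) = 218 − 150 = 68.
Anti-diagonal: 77 + 47 + 32 + ? = 218, so (3,2) = 62.
The remaining cell in row 3 is (3,4) = 218 − 183 = 35.
The remaining cell in row 4 is (4,2) = 218 − 165 = 53.

53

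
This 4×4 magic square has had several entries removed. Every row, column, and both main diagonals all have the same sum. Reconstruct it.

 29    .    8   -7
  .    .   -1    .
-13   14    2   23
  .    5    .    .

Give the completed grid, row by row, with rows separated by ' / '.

29 -4 8 -7 / -10 11 -1 26 / -13 14 2 23 / 20 5 17 -16

Row 3 is already complete: -13 + 14 + 2 + 23 = 26, so that is the magic constant.
Using row 1: 29 + 8 + (-7) + ? → (1,2) = 26 − 30 = -4.
From column 2, 26 − (-4 + 14 + 5) gives (2,2) = 11.
Column 3 must total 26; the given cells sum to 9, so (4,3) = 17.
Main diagonal: 29 + 11 + 2 + ? = 26, so (4,4) = -16.
Anti-diagonal must total 26; the given cells sum to 6, so (4,1) = 20.
Column 1 needs 26; the known cells sum to 36, so (2,1) = -10.
The remaining cell in column 4 is (2,4) = 26 − 0 = 26.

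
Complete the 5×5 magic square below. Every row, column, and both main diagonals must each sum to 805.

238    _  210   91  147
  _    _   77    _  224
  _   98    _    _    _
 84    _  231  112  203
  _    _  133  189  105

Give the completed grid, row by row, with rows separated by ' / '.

238 119 210 91 147 / 140 196 77 168 224 / 182 98 154 245 126 / 84 175 231 112 203 / 161 217 133 189 105

Using row 1: 238 + 210 + 91 + 147 + ? → (1,2) = 805 − 686 = 119.
Row 4: 84 + 231 + 112 + 203 + ? = 805, so (4,2) = 175.
Column 3 needs 805; the known cells sum to 651, so (3,3) = 154.
From column 5, 805 − (147 + 224 + 203 + 105) gives (3,5) = 126.
Main diagonal must total 805; the given cells sum to 609, so (2,2) = 196.
From column 2, 805 − (119 + 196 + 98 + 175) gives (5,2) = 217.
From row 5, 805 − (217 + 133 + 189 + 105) gives (5,1) = 161.
Anti-diagonal needs 805; the known cells sum to 637, so (2,4) = 168.
The remaining cell in row 2 is (2,1) = 805 − 665 = 140.
Column 1 needs 805; the known cells sum to 623, so (3,1) = 182.
Column 4: 91 + 168 + 112 + 189 + ? = 805, so (3,4) = 245.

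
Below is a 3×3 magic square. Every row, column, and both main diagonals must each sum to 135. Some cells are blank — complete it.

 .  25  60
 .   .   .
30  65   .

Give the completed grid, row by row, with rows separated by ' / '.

50 25 60 / 55 45 35 / 30 65 40

From row 1, 135 − (25 + 60) gives (1,1) = 50.
Using row 3: 30 + 65 + ? → (3,3) = 135 − 95 = 40.
Column 1: 50 + 30 + ? = 135, so (2,1) = 55.
Column 2 must total 135; the given cells sum to 90, so (2,2) = 45.
Column 3 needs 135; the known cells sum to 100, so (2,3) = 35.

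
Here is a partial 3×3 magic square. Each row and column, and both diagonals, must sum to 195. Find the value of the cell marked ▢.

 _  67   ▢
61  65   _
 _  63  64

62

Row 2: 61 + 65 + ? = 195, so (2,3) = 69.
The remaining cell in row 3 is (3,1) = 195 − 127 = 68.
Column 1 needs 195; the known cells sum to 129, so (1,1) = 66.
From column 3, 195 − (69 + 64) gives (1,3) = 62.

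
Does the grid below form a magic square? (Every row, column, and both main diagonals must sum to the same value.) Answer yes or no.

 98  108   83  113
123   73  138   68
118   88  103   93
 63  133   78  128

Yes

Row 1: 98 + 108 + 83 + 113 = 402.
Row 2: 123 + 73 + 138 + 68 = 402.
Row 3: 118 + 88 + 103 + 93 = 402.
Row 4: 63 + 133 + 78 + 128 = 402.
Column 1: 98 + 123 + 118 + 63 = 402.
Column 2: 108 + 73 + 88 + 133 = 402.
Column 3: 83 + 138 + 103 + 78 = 402.
Column 4: 113 + 68 + 93 + 128 = 402.
Main diagonal: 98 + 73 + 103 + 128 = 402.
Anti-diagonal: 113 + 138 + 88 + 63 = 402.
All lines sum to 402.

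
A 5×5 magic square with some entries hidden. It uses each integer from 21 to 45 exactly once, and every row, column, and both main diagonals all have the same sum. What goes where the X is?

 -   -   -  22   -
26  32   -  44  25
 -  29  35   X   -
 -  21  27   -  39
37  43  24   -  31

36

The entries are 21 through 45, which sum to 825, so each line sums to 825/5 = 165.
Row 2: 26 + 32 + 44 + 25 + ? = 165, so (2,3) = 38.
Row 5 needs 165; the known cells sum to 135, so (5,4) = 30.
Using column 2: 32 + 29 + 21 + 43 + ? → (1,2) = 165 − 125 = 40.
Column 3 must total 165; the given cells sum to 124, so (1,3) = 41.
Anti-diagonal must total 165; the given cells sum to 137, so (1,5) = 28.
Using row 1: 40 + 41 + 22 + 28 + ? → (1,1) = 165 − 131 = 34.
Column 5: 28 + 25 + 39 + 31 + ? = 165, so (3,5) = 42.
Main diagonal: 34 + 32 + 35 + 31 + ? = 165, so (4,4) = 33.
Using row 4: 21 + 27 + 33 + 39 + ? → (4,1) = 165 − 120 = 45.
Column 1: 34 + 26 + 45 + 37 + ? = 165, so (3,1) = 23.
Column 4 must total 165; the given cells sum to 129, so (3,4) = 36.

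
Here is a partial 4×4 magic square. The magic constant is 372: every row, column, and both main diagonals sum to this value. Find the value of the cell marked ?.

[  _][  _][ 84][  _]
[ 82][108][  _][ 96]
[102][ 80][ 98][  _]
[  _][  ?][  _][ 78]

90

From row 2, 372 − (82 + 108 + 96) gives (2,3) = 86.
The remaining cell in row 3 is (3,4) = 372 − 280 = 92.
The remaining cell in column 3 is (4,3) = 372 − 268 = 104.
Using column 4: 96 + 92 + 78 + ? → (1,4) = 372 − 266 = 106.
Main diagonal needs 372; the known cells sum to 284, so (1,1) = 88.
Anti-diagonal: 106 + 86 + 80 + ? = 372, so (4,1) = 100.
From row 1, 372 − (88 + 84 + 106) gives (1,2) = 94.
Row 4: 100 + 104 + 78 + ? = 372, so (4,2) = 90.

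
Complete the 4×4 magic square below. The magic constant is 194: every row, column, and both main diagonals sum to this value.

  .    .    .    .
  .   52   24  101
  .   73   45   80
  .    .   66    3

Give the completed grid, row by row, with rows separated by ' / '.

94 31 59 10 / 17 52 24 101 / -4 73 45 80 / 87 38 66 3

The remaining cell in row 2 is (2,1) = 194 − 177 = 17.
Row 3 needs 194; the known cells sum to 198, so (3,1) = -4.
The remaining cell in column 3 is (1,3) = 194 − 135 = 59.
Using column 4: 101 + 80 + 3 + ? → (1,4) = 194 − 184 = 10.
Main diagonal must total 194; the given cells sum to 100, so (1,1) = 94.
Anti-diagonal needs 194; the known cells sum to 107, so (4,1) = 87.
Row 1 needs 194; the known cells sum to 163, so (1,2) = 31.
Using row 4: 87 + 66 + 3 + ? → (4,2) = 194 − 156 = 38.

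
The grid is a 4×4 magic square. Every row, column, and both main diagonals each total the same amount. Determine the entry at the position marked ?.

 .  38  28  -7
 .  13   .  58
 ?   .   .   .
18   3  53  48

Row 4 is complete and sums to 122; that is the magic constant.
From row 1, 122 − (38 + 28 + (-7)) gives (1,1) = 63.
Column 2 needs 122; the known cells sum to 54, so (3,2) = 68.
Column 4 needs 122; the known cells sum to 99, so (3,4) = 23.
Using main diagonal: 63 + 13 + 48 + ? → (3,3) = 122 − 124 = -2.
From anti-diagonal, 122 − (-7 + 68 + 18) gives (2,3) = 43.
From row 2, 122 − (13 + 43 + 58) gives (2,1) = 8.
Row 3: 68 + (-2) + 23 + ? = 122, so (3,1) = 33.

33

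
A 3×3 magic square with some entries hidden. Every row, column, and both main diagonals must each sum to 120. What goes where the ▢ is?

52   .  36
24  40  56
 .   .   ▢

Row 1 must total 120; the given cells sum to 88, so (1,2) = 32.
Column 1: 52 + 24 + ? = 120, so (3,1) = 44.
From column 2, 120 − (32 + 40) gives (3,2) = 48.
Using column 3: 36 + 56 + ? → (3,3) = 120 − 92 = 28.

28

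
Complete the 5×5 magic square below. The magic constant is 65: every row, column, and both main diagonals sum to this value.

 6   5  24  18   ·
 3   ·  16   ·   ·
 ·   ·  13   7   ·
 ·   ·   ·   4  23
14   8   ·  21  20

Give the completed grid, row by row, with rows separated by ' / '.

6 5 24 18 12 / 3 22 16 15 9 / 25 19 13 7 1 / 17 11 10 4 23 / 14 8 2 21 20

The remaining cell in row 1 is (1,5) = 65 − 53 = 12.
Row 5: 14 + 8 + 21 + 20 + ? = 65, so (5,3) = 2.
Column 3 must total 65; the given cells sum to 55, so (4,3) = 10.
Column 4 needs 65; the known cells sum to 50, so (2,4) = 15.
The remaining cell in main diagonal is (2,2) = 65 − 43 = 22.
Using anti-diagonal: 12 + 15 + 13 + 14 + ? → (4,2) = 65 − 54 = 11.
Using row 2: 3 + 22 + 16 + 15 + ? → (2,5) = 65 − 56 = 9.
From row 4, 65 − (11 + 10 + 4 + 23) gives (4,1) = 17.
Using column 1: 6 + 3 + 17 + 14 + ? → (3,1) = 65 − 40 = 25.
The remaining cell in column 2 is (3,2) = 65 − 46 = 19.
From column 5, 65 − (12 + 9 + 23 + 20) gives (3,5) = 1.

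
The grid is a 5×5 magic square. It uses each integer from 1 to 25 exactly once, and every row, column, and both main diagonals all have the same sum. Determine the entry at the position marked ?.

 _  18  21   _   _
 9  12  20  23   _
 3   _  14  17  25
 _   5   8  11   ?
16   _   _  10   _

The entries are 1 through 25, which sum to 325, so each line sums to 325/5 = 65.
From row 2, 65 − (9 + 12 + 20 + 23) gives (2,5) = 1.
Row 3 needs 65; the known cells sum to 59, so (3,2) = 6.
From column 2, 65 − (18 + 12 + 6 + 5) gives (5,2) = 24.
Column 3: 21 + 20 + 14 + 8 + ? = 65, so (5,3) = 2.
From column 4, 65 − (23 + 17 + 11 + 10) gives (1,4) = 4.
Anti-diagonal: 23 + 14 + 5 + 16 + ? = 65, so (1,5) = 7.
Row 1: 18 + 21 + 4 + 7 + ? = 65, so (1,1) = 15.
Row 5 needs 65; the known cells sum to 52, so (5,5) = 13.
The remaining cell in column 1 is (4,1) = 65 − 43 = 22.
Column 5: 7 + 1 + 25 + 13 + ? = 65, so (4,5) = 19.

19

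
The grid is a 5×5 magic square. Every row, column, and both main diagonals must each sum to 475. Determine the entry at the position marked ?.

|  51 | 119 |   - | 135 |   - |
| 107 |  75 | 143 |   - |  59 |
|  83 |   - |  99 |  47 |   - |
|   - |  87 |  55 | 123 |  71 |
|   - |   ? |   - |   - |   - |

Row 2 must total 475; the given cells sum to 384, so (2,4) = 91.
Row 4: 87 + 55 + 123 + 71 + ? = 475, so (4,1) = 139.
Column 1 needs 475; the known cells sum to 380, so (5,1) = 95.
Using column 4: 135 + 91 + 47 + 123 + ? → (5,4) = 475 − 396 = 79.
Main diagonal: 51 + 75 + 99 + 123 + ? = 475, so (5,5) = 127.
Using anti-diagonal: 91 + 99 + 87 + 95 + ? → (1,5) = 475 − 372 = 103.
Row 1: 51 + 119 + 135 + 103 + ? = 475, so (1,3) = 67.
Column 3: 67 + 143 + 99 + 55 + ? = 475, so (5,3) = 111.
Column 5 needs 475; the known cells sum to 360, so (3,5) = 115.
Using row 3: 83 + 99 + 47 + 115 + ? → (3,2) = 475 − 344 = 131.
The remaining cell in row 5 is (5,2) = 475 − 412 = 63.

63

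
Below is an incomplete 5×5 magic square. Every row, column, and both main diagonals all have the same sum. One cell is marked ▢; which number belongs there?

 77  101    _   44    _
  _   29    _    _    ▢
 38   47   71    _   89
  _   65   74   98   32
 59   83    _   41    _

86

Column 2 is complete and sums to 325; that is the magic constant.
Using row 3: 38 + 47 + 71 + 89 + ? → (3,4) = 325 − 245 = 80.
From row 4, 325 − (65 + 74 + 98 + 32) gives (4,1) = 56.
Column 1 must total 325; the given cells sum to 230, so (2,1) = 95.
Column 4 must total 325; the given cells sum to 263, so (2,4) = 62.
The remaining cell in main diagonal is (5,5) = 325 − 275 = 50.
The remaining cell in anti-diagonal is (1,5) = 325 − 257 = 68.
The remaining cell in row 1 is (1,3) = 325 − 290 = 35.
Row 5 needs 325; the known cells sum to 233, so (5,3) = 92.
The remaining cell in column 3 is (2,3) = 325 − 272 = 53.
From column 5, 325 − (68 + 89 + 32 + 50) gives (2,5) = 86.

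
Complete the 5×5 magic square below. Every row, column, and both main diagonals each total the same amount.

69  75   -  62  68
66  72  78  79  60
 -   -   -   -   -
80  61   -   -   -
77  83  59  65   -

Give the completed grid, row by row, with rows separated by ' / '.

Row 2 is already complete: 66 + 72 + 78 + 79 + 60 = 355, so that is the magic constant.
The remaining cell in row 1 is (1,3) = 355 − 274 = 81.
Using row 5: 77 + 83 + 59 + 65 + ? → (5,5) = 355 − 284 = 71.
Column 1 needs 355; the known cells sum to 292, so (3,1) = 63.
From column 2, 355 − (75 + 72 + 61 + 83) gives (3,2) = 64.
Anti-diagonal: 68 + 79 + 61 + 77 + ? = 355, so (3,3) = 70.
Using column 3: 81 + 78 + 70 + 59 + ? → (4,3) = 355 − 288 = 67.
Main diagonal: 69 + 72 + 70 + 71 + ? = 355, so (4,4) = 73.
The remaining cell in row 4 is (4,5) = 355 − 281 = 74.
Using column 4: 62 + 79 + 73 + 65 + ? → (3,4) = 355 − 279 = 76.
Column 5 needs 355; the known cells sum to 273, so (3,5) = 82.

69 75 81 62 68 / 66 72 78 79 60 / 63 64 70 76 82 / 80 61 67 73 74 / 77 83 59 65 71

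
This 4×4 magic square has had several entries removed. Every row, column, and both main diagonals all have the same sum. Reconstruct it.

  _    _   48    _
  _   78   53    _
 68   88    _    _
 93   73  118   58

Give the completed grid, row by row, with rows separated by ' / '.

Row 4 is already complete: 93 + 73 + 118 + 58 = 342, so that is the magic constant.
From column 2, 342 − (78 + 88 + 73) gives (1,2) = 103.
Column 3: 48 + 53 + 118 + ? = 342, so (3,3) = 123.
Main diagonal needs 342; the known cells sum to 259, so (1,1) = 83.
Anti-diagonal needs 342; the known cells sum to 234, so (1,4) = 108.
From row 3, 342 − (68 + 88 + 123) gives (3,4) = 63.
Using column 1: 83 + 68 + 93 + ? → (2,1) = 342 − 244 = 98.
From column 4, 342 − (108 + 63 + 58) gives (2,4) = 113.

83 103 48 108 / 98 78 53 113 / 68 88 123 63 / 93 73 118 58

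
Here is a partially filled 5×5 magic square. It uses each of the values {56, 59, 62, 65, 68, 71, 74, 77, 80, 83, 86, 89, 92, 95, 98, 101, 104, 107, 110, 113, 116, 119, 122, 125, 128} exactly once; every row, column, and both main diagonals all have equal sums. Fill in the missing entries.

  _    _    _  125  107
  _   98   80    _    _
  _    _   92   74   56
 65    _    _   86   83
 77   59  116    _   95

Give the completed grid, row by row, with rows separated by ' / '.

89 71 68 125 107 / 101 98 80 62 119 / 128 110 92 74 56 / 65 122 104 86 83 / 77 59 116 113 95

The 25 entries sum to 2300, so each line sums to 2300/5 = 460.
Row 5 must total 460; the given cells sum to 347, so (5,4) = 113.
Column 4: 125 + 74 + 86 + 113 + ? = 460, so (2,4) = 62.
Column 5 needs 460; the known cells sum to 341, so (2,5) = 119.
Main diagonal must total 460; the given cells sum to 371, so (1,1) = 89.
The remaining cell in anti-diagonal is (4,2) = 460 − 338 = 122.
Using row 2: 98 + 80 + 62 + 119 + ? → (2,1) = 460 − 359 = 101.
Using row 4: 65 + 122 + 86 + 83 + ? → (4,3) = 460 − 356 = 104.
Column 1 needs 460; the known cells sum to 332, so (3,1) = 128.
Using column 3: 80 + 92 + 104 + 116 + ? → (1,3) = 460 − 392 = 68.
Row 1 must total 460; the given cells sum to 389, so (1,2) = 71.
Using row 3: 128 + 92 + 74 + 56 + ? → (3,2) = 460 − 350 = 110.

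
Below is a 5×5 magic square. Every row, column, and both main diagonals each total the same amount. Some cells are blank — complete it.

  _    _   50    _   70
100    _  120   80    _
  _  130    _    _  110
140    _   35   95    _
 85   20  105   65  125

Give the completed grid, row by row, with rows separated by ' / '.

30 115 50 135 70 / 100 60 120 80 40 / 45 130 90 25 110 / 140 75 35 95 55 / 85 20 105 65 125

Row 5 is already complete: 85 + 20 + 105 + 65 + 125 = 400, so that is the magic constant.
Column 3: 50 + 120 + 35 + 105 + ? = 400, so (3,3) = 90.
Anti-diagonal needs 400; the known cells sum to 325, so (4,2) = 75.
Using row 4: 140 + 75 + 35 + 95 + ? → (4,5) = 400 − 345 = 55.
Column 5 needs 400; the known cells sum to 360, so (2,5) = 40.
Row 2 must total 400; the given cells sum to 340, so (2,2) = 60.
Column 2 must total 400; the given cells sum to 285, so (1,2) = 115.
Using main diagonal: 60 + 90 + 95 + 125 + ? → (1,1) = 400 − 370 = 30.
Using row 1: 30 + 115 + 50 + 70 + ? → (1,4) = 400 − 265 = 135.
The remaining cell in column 1 is (3,1) = 400 − 355 = 45.
From column 4, 400 − (135 + 80 + 95 + 65) gives (3,4) = 25.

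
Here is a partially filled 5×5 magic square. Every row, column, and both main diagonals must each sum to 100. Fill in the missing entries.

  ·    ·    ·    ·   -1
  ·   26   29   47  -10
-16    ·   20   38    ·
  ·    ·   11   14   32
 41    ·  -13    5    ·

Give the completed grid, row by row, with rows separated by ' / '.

The remaining cell in row 2 is (2,1) = 100 − 92 = 8.
The remaining cell in column 3 is (1,3) = 100 − 47 = 53.
From column 4, 100 − (47 + 38 + 14 + 5) gives (1,4) = -4.
Anti-diagonal must total 100; the given cells sum to 107, so (4,2) = -7.
Using row 4: -7 + 11 + 14 + 32 + ? → (4,1) = 100 − 50 = 50.
Using column 1: 8 + (-16) + 50 + 41 + ? → (1,1) = 100 − 83 = 17.
Using main diagonal: 17 + 26 + 20 + 14 + ? → (5,5) = 100 − 77 = 23.
Row 1 needs 100; the known cells sum to 65, so (1,2) = 35.
Using row 5: 41 + (-13) + 5 + 23 + ? → (5,2) = 100 − 56 = 44.
Column 2 must total 100; the given cells sum to 98, so (3,2) = 2.
Column 5: -1 + (-10) + 32 + 23 + ? = 100, so (3,5) = 56.

17 35 53 -4 -1 / 8 26 29 47 -10 / -16 2 20 38 56 / 50 -7 11 14 32 / 41 44 -13 5 23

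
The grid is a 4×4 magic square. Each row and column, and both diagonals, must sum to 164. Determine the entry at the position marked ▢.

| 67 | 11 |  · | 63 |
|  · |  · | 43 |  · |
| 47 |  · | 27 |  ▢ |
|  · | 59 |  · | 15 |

Row 1 needs 164; the known cells sum to 141, so (1,3) = 23.
From column 3, 164 − (23 + 43 + 27) gives (4,3) = 71.
Main diagonal needs 164; the known cells sum to 109, so (2,2) = 55.
From row 4, 164 − (59 + 71 + 15) gives (4,1) = 19.
Column 1 must total 164; the given cells sum to 133, so (2,1) = 31.
The remaining cell in column 2 is (3,2) = 164 − 125 = 39.
From row 2, 164 − (31 + 55 + 43) gives (2,4) = 35.
From row 3, 164 − (47 + 39 + 27) gives (3,4) = 51.

51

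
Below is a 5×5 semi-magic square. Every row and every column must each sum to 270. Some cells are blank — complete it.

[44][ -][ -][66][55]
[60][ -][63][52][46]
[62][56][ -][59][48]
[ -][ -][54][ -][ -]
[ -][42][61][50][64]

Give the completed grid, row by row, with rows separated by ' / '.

Row 2 must total 270; the given cells sum to 221, so (2,2) = 49.
Row 3 needs 270; the known cells sum to 225, so (3,3) = 45.
Row 5: 42 + 61 + 50 + 64 + ? = 270, so (5,1) = 53.
Column 1 must total 270; the given cells sum to 219, so (4,1) = 51.
The remaining cell in column 3 is (1,3) = 270 − 223 = 47.
Column 4: 66 + 52 + 59 + 50 + ? = 270, so (4,4) = 43.
From column 5, 270 − (55 + 46 + 48 + 64) gives (4,5) = 57.
Row 1 must total 270; the given cells sum to 212, so (1,2) = 58.
The remaining cell in row 4 is (4,2) = 270 − 205 = 65.

44 58 47 66 55 / 60 49 63 52 46 / 62 56 45 59 48 / 51 65 54 43 57 / 53 42 61 50 64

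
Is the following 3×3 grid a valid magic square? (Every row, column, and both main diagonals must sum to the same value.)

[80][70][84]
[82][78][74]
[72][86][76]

Row 1: 80 + 70 + 84 = 234.
Row 2: 82 + 78 + 74 = 234.
Row 3: 72 + 86 + 76 = 234.
Column 1: 80 + 82 + 72 = 234.
Column 2: 70 + 78 + 86 = 234.
Column 3: 84 + 74 + 76 = 234.
Main diagonal: 80 + 78 + 76 = 234.
Anti-diagonal: 84 + 78 + 72 = 234.
All lines sum to 234.

Yes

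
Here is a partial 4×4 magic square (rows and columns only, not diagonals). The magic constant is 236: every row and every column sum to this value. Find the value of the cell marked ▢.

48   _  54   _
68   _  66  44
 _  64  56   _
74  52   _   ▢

Row 2 needs 236; the known cells sum to 178, so (2,2) = 58.
Column 1 needs 236; the known cells sum to 190, so (3,1) = 46.
Column 2 needs 236; the known cells sum to 174, so (1,2) = 62.
Column 3 must total 236; the given cells sum to 176, so (4,3) = 60.
Using row 1: 48 + 62 + 54 + ? → (1,4) = 236 − 164 = 72.
Row 3: 46 + 64 + 56 + ? = 236, so (3,4) = 70.
From row 4, 236 − (74 + 52 + 60) gives (4,4) = 50.

50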